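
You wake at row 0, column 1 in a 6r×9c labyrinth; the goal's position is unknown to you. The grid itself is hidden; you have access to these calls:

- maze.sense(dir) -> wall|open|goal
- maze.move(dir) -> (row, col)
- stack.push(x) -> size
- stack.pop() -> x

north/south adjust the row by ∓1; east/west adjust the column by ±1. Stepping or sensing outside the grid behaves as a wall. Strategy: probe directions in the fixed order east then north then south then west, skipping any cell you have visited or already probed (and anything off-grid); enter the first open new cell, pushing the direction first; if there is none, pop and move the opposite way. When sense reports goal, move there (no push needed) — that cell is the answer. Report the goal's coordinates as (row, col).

→ sense(dir=east)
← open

→ push(x=east)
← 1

→ move(dir=east)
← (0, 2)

→ sense(dir=east)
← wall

→ sense(dir=south)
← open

→ push(x=south)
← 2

→ move(dir=south)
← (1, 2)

→ sense(dir=east)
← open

→ push(x=east)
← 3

→ move(dir=east)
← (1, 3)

→ sense(dir=east)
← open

→ push(x=east)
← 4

→ move(dir=east)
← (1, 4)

→ sense(dir=east)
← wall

→ sense(dir=north)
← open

→ push(x=north)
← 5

→ move(dir=north)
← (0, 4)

→ sense(dir=east)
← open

→ push(x=east)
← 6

→ move(dir=east)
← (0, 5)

→ sense(dir=east)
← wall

→ pop()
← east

→ move(dir=west)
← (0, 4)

→ pop()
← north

→ move(dir=south)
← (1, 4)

→ sense(dir=south)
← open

→ push(x=south)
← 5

→ move(dir=south)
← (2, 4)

→ sense(dir=east)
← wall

→ sense(dir=south)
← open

→ push(x=south)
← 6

→ move(dir=south)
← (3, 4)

→ sense(dir=east)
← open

→ push(x=east)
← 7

→ move(dir=east)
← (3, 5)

→ sense(dir=east)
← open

→ push(x=east)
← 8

→ move(dir=east)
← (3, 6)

→ sense(dir=east)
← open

→ push(x=east)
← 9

→ move(dir=east)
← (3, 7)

→ sense(dir=east)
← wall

→ sense(dir=north)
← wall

→ sense(dir=south)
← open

→ push(x=south)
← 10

→ move(dir=south)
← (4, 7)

→ sense(dir=east)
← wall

→ sense(dir=south)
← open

→ push(x=south)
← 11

→ move(dir=south)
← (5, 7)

→ sense(dir=east)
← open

→ push(x=east)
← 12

→ move(dir=east)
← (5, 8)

→ pop()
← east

→ move(dir=west)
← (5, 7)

→ sense(dir=west)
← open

→ push(x=west)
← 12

→ move(dir=west)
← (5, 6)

→ sense(dir=north)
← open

→ push(x=north)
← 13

→ move(dir=north)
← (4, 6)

→ sense(dir=west)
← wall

→ pop()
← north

→ move(dir=south)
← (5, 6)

→ sense(dir=west)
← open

→ push(x=west)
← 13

→ move(dir=west)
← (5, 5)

→ sense(dir=west)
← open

→ push(x=west)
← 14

→ move(dir=west)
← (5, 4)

→ sense(dir=north)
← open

→ push(x=north)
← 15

→ move(dir=north)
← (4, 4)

→ sense(dir=west)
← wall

→ pop()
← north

→ move(dir=south)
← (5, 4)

→ sense(dir=west)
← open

→ push(x=west)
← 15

→ move(dir=west)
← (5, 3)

→ sense(dir=west)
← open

→ push(x=west)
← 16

→ move(dir=west)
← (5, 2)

→ sense(dir=north)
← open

→ push(x=north)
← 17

→ move(dir=north)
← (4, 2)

→ sense(dir=north)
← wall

→ sense(dir=west)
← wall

→ pop()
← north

→ move(dir=south)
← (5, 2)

→ sense(dir=west)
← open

→ push(x=west)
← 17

→ move(dir=west)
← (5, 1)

→ sense(dir=west)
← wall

→ pop()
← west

→ move(dir=east)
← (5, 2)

→ pop()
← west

→ move(dir=east)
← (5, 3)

→ pop()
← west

→ move(dir=east)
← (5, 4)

→ pop()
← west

→ move(dir=east)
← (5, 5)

→ pop()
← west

→ move(dir=east)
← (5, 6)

→ pop()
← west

→ move(dir=east)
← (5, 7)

→ pop()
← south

→ move(dir=north)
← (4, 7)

→ pop()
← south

→ move(dir=north)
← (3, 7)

→ pop()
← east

→ move(dir=west)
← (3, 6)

→ sense(dir=north)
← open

→ push(x=north)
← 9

→ move(dir=north)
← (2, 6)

→ sense(dir=north)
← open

→ push(x=north)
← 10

→ move(dir=north)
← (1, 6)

→ sense(dir=east)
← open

→ push(x=east)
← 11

→ move(dir=east)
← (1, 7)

→ sense(dir=east)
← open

→ push(x=east)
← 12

→ move(dir=east)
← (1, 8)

→ sense(dir=north)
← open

→ push(x=north)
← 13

→ move(dir=north)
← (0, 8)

→ sense(dir=west)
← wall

→ pop()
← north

→ move(dir=south)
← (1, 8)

→ sense(dir=south)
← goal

→ move(dir=south)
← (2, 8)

Answer: (2, 8)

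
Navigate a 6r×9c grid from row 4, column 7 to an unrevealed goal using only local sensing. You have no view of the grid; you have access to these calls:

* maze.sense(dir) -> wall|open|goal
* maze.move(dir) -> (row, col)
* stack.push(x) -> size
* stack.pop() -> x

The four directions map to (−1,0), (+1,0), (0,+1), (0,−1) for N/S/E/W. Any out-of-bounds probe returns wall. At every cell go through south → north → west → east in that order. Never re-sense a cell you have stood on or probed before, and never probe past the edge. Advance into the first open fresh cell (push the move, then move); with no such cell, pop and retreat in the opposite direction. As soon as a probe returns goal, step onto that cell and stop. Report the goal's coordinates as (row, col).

-- 1. maze.sense(dir→south) : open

-- 2. stack.push(x→south) : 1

-- 3. maze.move(dir→south) : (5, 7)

-- 4. maze.sense(dir→west) : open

-- 5. stack.push(x→west) : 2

-- 6. maze.move(dir→west) : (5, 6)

-- 7. maze.sense(dir→north) : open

-- 8. stack.push(x→north) : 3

-- 9. maze.move(dir→north) : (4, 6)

-- 10. maze.sense(dir→north) : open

-- 11. stack.push(x→north) : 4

-- 12. maze.move(dir→north) : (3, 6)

-- 13. maze.sense(dir→north) : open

-- 14. stack.push(x→north) : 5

-- 15. maze.move(dir→north) : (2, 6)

-- 16. maze.sense(dir→north) : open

-- 17. stack.push(x→north) : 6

-- 18. maze.move(dir→north) : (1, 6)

-- 19. maze.sense(dir→north) : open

-- 20. stack.push(x→north) : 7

-- 21. maze.move(dir→north) : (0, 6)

-- 22. maze.sense(dir→west) : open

-- 23. stack.push(x→west) : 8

-- 24. maze.move(dir→west) : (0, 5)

-- 25. maze.sense(dir→south) : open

-- 26. stack.push(x→south) : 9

-- 27. maze.move(dir→south) : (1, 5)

-- 28. maze.sense(dir→south) : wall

-- 29. maze.sense(dir→west) : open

-- 30. stack.push(x→west) : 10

-- 31. maze.move(dir→west) : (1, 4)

-- 32. maze.sense(dir→south) : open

-- 33. stack.push(x→south) : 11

-- 34. maze.move(dir→south) : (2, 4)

-- 35. maze.sense(dir→south) : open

-- 36. stack.push(x→south) : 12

-- 37. maze.move(dir→south) : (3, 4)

-- 38. maze.sense(dir→south) : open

-- 39. stack.push(x→south) : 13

-- 40. maze.move(dir→south) : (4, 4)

-- 41. maze.sense(dir→south) : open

-- 42. stack.push(x→south) : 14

-- 43. maze.move(dir→south) : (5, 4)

-- 44. maze.sense(dir→west) : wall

-- 45. maze.sense(dir→east) : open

-- 46. stack.push(x→east) : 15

-- 47. maze.move(dir→east) : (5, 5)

-- 48. maze.sense(dir→north) : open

-- 49. stack.push(x→north) : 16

-- 50. maze.move(dir→north) : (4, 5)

-- 51. maze.sense(dir→north) : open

-- 52. stack.push(x→north) : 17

-- 53. maze.move(dir→north) : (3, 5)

-- 54. stack.pop() : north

-- 55. maze.move(dir→south) : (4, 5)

-- 56. stack.pop() : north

-- 57. maze.move(dir→south) : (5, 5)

-- 58. stack.pop() : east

-- 59. maze.move(dir→west) : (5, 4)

-- 60. stack.pop() : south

-- 61. maze.move(dir→north) : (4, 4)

-- 62. maze.sense(dir→west) : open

-- 63. stack.push(x→west) : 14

-- 64. maze.move(dir→west) : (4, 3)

-- 65. maze.sense(dir→north) : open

-- 66. stack.push(x→north) : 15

-- 67. maze.move(dir→north) : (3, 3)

-- 68. maze.sense(dir→north) : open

-- 69. stack.push(x→north) : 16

-- 70. maze.move(dir→north) : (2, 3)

-- 71. maze.sense(dir→north) : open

-- 72. stack.push(x→north) : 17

-- 73. maze.move(dir→north) : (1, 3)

-- 74. maze.sense(dir→north) : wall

-- 75. maze.sense(dir→west) : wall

-- 76. stack.pop() : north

-- 77. maze.move(dir→south) : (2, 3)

-- 78. maze.sense(dir→west) : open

-- 79. stack.push(x→west) : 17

-- 80. maze.move(dir→west) : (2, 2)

-- 81. maze.sense(dir→south) : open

-- 82. stack.push(x→south) : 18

-- 83. maze.move(dir→south) : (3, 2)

-- 84. maze.sense(dir→south) : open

-- 85. stack.push(x→south) : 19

-- 86. maze.move(dir→south) : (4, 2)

-- 87. maze.sense(dir→south) : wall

-- 88. maze.sense(dir→west) : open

-- 89. stack.push(x→west) : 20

-- 90. maze.move(dir→west) : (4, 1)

-- 91. maze.sense(dir→south) : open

-- 92. stack.push(x→south) : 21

-- 93. maze.move(dir→south) : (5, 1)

-- 94. maze.sense(dir→west) : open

-- 95. stack.push(x→west) : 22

-- 96. maze.move(dir→west) : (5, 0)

-- 97. maze.sense(dir→north) : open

-- 98. stack.push(x→north) : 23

-- 99. maze.move(dir→north) : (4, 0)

-- 100. maze.sense(dir→north) : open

-- 101. stack.push(x→north) : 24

-- 102. maze.move(dir→north) : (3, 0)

-- 103. maze.sense(dir→north) : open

-- 104. stack.push(x→north) : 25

-- 105. maze.move(dir→north) : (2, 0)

-- 106. maze.sense(dir→north) : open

-- 107. stack.push(x→north) : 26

-- 108. maze.move(dir→north) : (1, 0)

-- 109. maze.sense(dir→north) : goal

-- 110. maze.move(dir→north) : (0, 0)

Answer: (0, 0)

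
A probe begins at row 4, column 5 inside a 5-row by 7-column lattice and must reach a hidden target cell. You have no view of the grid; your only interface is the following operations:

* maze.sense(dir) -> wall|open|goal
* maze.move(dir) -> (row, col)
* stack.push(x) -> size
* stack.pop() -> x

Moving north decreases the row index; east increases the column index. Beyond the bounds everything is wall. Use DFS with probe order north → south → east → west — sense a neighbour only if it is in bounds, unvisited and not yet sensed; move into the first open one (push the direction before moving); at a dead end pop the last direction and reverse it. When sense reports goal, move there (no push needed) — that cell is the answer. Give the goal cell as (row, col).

% maze.sense north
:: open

% stack.push north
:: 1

% maze.move north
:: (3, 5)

% maze.sense north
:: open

% stack.push north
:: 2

% maze.move north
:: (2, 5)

% maze.sense north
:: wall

% maze.sense east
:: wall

% maze.sense west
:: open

% stack.push west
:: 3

% maze.move west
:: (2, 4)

% maze.sense north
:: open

% stack.push north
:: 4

% maze.move north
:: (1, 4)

% maze.sense north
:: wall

% maze.sense west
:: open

% stack.push west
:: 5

% maze.move west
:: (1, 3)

% maze.sense north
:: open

% stack.push north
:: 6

% maze.move north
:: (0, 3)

% maze.sense west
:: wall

% stack.pop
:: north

% maze.move south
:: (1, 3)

% maze.sense south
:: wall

% maze.sense west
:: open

% stack.push west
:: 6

% maze.move west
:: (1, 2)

% maze.sense south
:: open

% stack.push south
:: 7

% maze.move south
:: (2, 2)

% maze.sense south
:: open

% stack.push south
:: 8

% maze.move south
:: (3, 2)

% maze.sense south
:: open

% stack.push south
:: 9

% maze.move south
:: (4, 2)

% maze.sense east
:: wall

% maze.sense west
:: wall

% stack.pop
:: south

% maze.move north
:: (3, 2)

% maze.sense east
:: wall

% maze.sense west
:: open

% stack.push west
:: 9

% maze.move west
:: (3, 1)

% maze.sense north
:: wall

% maze.sense west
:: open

% stack.push west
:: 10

% maze.move west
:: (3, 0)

% maze.sense north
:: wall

% maze.sense south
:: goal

% maze.move south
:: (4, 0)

Answer: (4, 0)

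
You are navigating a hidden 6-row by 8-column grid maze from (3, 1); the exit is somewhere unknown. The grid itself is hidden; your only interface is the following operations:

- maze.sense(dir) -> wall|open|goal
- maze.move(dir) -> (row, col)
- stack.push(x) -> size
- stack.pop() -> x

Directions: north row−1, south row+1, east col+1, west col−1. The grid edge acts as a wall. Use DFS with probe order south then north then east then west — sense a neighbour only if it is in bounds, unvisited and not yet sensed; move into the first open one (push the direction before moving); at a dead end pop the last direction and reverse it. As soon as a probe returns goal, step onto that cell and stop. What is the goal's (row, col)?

I try sense using south, and observe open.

Calling push using south, and get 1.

I invoke move using south, and observe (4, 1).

Calling sense using south, and observe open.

I call push using south, and get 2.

I use move using south, and observe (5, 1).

Calling sense using east, — result: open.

Using push using east, giving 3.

I call move using east, giving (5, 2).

I run sense using north, and observe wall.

Using sense using east, which returns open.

I try push using east, and get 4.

Then move using east, and observe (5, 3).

Now I run sense using north, and get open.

Calling push using north, and get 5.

I try move using north, yielding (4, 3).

I run sense using north, — result: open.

Next I call push using north, which returns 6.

Now I run move using north, → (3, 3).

I run sense using north, giving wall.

I run sense using east, which returns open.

I try push using east, which returns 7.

I try move using east, : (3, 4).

Using sense using south, — result: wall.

Using sense using north, and get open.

I call push using north, which returns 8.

I run move using north, and see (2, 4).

Invoking sense using north, giving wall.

Invoking sense using east, : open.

I try push using east, : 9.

Now I run move using east, : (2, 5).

Invoking sense using south, and observe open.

Now I run push using south, yielding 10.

Using move using south, and observe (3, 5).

I try sense using south, → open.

Next I call push using south, yielding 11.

Now I run move using south, and get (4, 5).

I use sense using south, : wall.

Using sense using east, — result: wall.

Using pop(), which returns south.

Calling move using north, yielding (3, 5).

Using sense using east, and see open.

Next I call push using east, giving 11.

Calling move using east, and see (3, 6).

I try sense using north, giving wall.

Calling sense using east, and see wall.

Next I call pop(), and get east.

Calling move using west, which returns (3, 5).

I call pop(), → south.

I try move using north, and observe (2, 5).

I run sense using north, and get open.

I call push using north, yielding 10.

I use move using north, → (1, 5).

Now I run sense using north, and get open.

I run push using north, which returns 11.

Now I run move using north, yielding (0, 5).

I try sense using east, : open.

I run push using east, giving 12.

Calling move using east, giving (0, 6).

Then sense using south, → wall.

Using sense using east, which returns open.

Next I call push using east, and get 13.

I try move using east, and get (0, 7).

I use sense using south, which returns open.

I run push using south, yielding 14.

Then move using south, which returns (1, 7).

I try sense using south, giving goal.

I run move using south, and see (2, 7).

Answer: (2, 7)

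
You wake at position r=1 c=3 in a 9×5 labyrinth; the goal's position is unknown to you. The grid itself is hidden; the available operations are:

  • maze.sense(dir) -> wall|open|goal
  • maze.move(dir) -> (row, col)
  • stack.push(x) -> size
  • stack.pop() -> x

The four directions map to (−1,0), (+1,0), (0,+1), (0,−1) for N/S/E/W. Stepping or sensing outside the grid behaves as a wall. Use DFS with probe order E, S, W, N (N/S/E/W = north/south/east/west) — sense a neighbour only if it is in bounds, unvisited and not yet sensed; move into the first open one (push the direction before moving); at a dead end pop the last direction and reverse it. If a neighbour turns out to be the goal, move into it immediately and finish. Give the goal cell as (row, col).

I run maze.sense(dir: east), which returns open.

Now I run stack.push(x: east), which returns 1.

Calling maze.move(dir: east), → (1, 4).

Using maze.sense(dir: south), and see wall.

I run maze.sense(dir: north), which returns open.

Calling stack.push(x: north), : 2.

Using maze.move(dir: north), — result: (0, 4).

Then maze.sense(dir: west), → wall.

I use stack.pop(), → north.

I invoke maze.move(dir: south), giving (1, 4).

Now I run stack.pop, — result: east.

I use maze.move(dir: west), → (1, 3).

Using maze.sense(dir: south), yielding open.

I call stack.push(x: south), which returns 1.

Now I run maze.move(dir: south), → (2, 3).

Next I call maze.sense(dir: south), — result: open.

I try stack.push(x: south), : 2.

I call maze.move(dir: south), → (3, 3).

I run maze.sense(dir: east), → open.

I run stack.push(x: east), and observe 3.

I try maze.move(dir: east), and observe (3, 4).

Next I call maze.sense(dir: south), yielding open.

Using stack.push(x: south), and get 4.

Next I call maze.move(dir: south), yielding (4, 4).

I use maze.sense(dir: south), yielding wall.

I try maze.sense(dir: west), yielding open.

Invoking stack.push(x: west), and get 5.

Invoking maze.move(dir: west), and observe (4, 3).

I invoke maze.sense(dir: south), and see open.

I call stack.push(x: south), : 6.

Invoking maze.move(dir: south), yielding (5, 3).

Invoking maze.sense(dir: south), giving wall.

Invoking maze.sense(dir: west), → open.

Now I run stack.push(x: west), and get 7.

Calling maze.move(dir: west), — result: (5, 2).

I use maze.sense(dir: south), and get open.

Invoking stack.push(x: south), and get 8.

I use maze.move(dir: south), and observe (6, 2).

I try maze.sense(dir: south), giving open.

Invoking stack.push(x: south), giving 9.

Invoking maze.move(dir: south), and see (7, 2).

I invoke maze.sense(dir: east), giving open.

Calling stack.push(x: east), yielding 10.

Calling maze.move(dir: east), → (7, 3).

I use maze.sense(dir: east), and observe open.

Next I call stack.push(x: east), — result: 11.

Invoking maze.move(dir: east), : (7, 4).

I run maze.sense(dir: south), giving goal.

I call maze.move(dir: south), → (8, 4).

Answer: (8, 4)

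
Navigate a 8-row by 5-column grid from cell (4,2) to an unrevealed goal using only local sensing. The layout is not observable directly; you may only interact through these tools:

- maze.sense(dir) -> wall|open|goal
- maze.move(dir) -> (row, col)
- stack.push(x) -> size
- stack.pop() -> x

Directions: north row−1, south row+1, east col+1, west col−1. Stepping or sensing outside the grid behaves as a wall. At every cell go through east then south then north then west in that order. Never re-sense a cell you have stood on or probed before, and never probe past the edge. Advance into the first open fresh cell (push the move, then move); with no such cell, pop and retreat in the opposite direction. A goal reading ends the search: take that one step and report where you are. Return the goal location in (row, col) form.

Calling sense passing dir=east, — result: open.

Using push passing x=east, which returns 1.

I run move passing dir=east, — result: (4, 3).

I use sense passing dir=east, → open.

Calling push passing x=east, and observe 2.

Invoking move passing dir=east, — result: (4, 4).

Next I call sense passing dir=south, giving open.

I use push passing x=south, — result: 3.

I invoke move passing dir=south, and observe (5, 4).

I try sense passing dir=south, → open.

Using push passing x=south, — result: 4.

Invoking move passing dir=south, and see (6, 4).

Invoking sense passing dir=south, giving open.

Next I call push passing x=south, which returns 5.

I run move passing dir=south, giving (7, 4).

I use sense passing dir=west, and observe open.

Now I run push passing x=west, and get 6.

Calling move passing dir=west, and see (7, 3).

I run sense passing dir=north, : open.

I try push passing x=north, yielding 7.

I try move passing dir=north, yielding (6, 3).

I run sense passing dir=north, → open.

Next I call push passing x=north, yielding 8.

I invoke move passing dir=north, — result: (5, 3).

I run sense passing dir=west, — result: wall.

Invoking pop, and get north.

I use move passing dir=south, : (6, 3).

I invoke sense passing dir=west, and get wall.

Invoking pop(), and get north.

Invoking move passing dir=south, giving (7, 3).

Calling sense passing dir=west, which returns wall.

I try pop(), : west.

I invoke move passing dir=east, — result: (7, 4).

I try pop, and observe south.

Then move passing dir=north, and get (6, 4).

I try pop, and see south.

I run move passing dir=north, and see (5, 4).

Calling pop, and see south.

Now I run move passing dir=north, and observe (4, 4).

Now I run sense passing dir=north, which returns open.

Using push passing x=north, yielding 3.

I run move passing dir=north, yielding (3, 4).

I run sense passing dir=north, and get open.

I use push passing x=north, → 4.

I call move passing dir=north, and see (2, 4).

I use sense passing dir=north, and get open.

I run push passing x=north, giving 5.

Then move passing dir=north, and see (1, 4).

Now I run sense passing dir=north, and get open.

Using push passing x=north, and get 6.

I use move passing dir=north, and see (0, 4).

I use sense passing dir=west, — result: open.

I use push passing x=west, and see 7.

I call move passing dir=west, giving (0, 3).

I invoke sense passing dir=south, yielding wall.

I invoke sense passing dir=west, → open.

Next I call push passing x=west, yielding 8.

Using move passing dir=west, and see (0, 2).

I use sense passing dir=south, and see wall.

I try sense passing dir=west, yielding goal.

Invoking move passing dir=west, and get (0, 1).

Answer: (0, 1)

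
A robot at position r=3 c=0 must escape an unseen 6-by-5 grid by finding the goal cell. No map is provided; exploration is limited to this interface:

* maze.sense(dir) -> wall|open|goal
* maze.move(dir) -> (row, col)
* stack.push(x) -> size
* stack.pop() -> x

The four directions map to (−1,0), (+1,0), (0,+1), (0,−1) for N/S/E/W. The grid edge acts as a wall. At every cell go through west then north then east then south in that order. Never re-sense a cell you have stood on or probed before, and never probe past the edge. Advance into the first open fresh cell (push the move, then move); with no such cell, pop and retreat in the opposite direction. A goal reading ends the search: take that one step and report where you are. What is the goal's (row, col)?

·→ maze.sense(north)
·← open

·→ stack.push(north)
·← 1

·→ maze.move(north)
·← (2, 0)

·→ maze.sense(north)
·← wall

·→ maze.sense(east)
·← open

·→ stack.push(east)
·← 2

·→ maze.move(east)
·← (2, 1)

·→ maze.sense(north)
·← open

·→ stack.push(north)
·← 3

·→ maze.move(north)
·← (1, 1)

·→ maze.sense(north)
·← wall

·→ maze.sense(east)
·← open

·→ stack.push(east)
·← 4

·→ maze.move(east)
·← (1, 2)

·→ maze.sense(north)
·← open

·→ stack.push(north)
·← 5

·→ maze.move(north)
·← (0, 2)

·→ maze.sense(east)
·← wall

·→ stack.pop()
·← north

·→ maze.move(south)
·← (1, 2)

·→ maze.sense(east)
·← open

·→ stack.push(east)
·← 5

·→ maze.move(east)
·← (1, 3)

·→ maze.sense(east)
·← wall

·→ maze.sense(south)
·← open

·→ stack.push(south)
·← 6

·→ maze.move(south)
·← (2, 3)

·→ maze.sense(west)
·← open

·→ stack.push(west)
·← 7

·→ maze.move(west)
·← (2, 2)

·→ maze.sense(south)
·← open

·→ stack.push(south)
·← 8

·→ maze.move(south)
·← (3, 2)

·→ maze.sense(west)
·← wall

·→ maze.sense(east)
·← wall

·→ maze.sense(south)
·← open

·→ stack.push(south)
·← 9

·→ maze.move(south)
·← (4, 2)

·→ maze.sense(west)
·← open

·→ stack.push(west)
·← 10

·→ maze.move(west)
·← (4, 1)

·→ maze.sense(west)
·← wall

·→ maze.sense(south)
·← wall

·→ stack.pop()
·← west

·→ maze.move(east)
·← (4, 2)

·→ maze.sense(east)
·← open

·→ stack.push(east)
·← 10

·→ maze.move(east)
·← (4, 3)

·→ maze.sense(east)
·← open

·→ stack.push(east)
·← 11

·→ maze.move(east)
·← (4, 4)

·→ maze.sense(north)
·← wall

·→ maze.sense(south)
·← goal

·→ maze.move(south)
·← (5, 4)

Answer: (5, 4)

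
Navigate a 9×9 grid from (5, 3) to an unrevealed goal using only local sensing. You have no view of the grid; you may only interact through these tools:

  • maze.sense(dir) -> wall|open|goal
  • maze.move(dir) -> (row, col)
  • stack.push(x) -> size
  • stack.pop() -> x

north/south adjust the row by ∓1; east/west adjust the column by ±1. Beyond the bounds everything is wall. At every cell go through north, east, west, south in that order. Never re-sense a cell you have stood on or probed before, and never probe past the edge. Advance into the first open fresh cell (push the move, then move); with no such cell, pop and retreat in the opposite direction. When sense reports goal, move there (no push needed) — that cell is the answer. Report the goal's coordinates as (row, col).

// 1. maze.sense(north) -> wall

// 2. maze.sense(east) -> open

// 3. stack.push(east) -> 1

// 4. maze.move(east) -> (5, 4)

// 5. maze.sense(north) -> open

// 6. stack.push(north) -> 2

// 7. maze.move(north) -> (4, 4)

// 8. maze.sense(north) -> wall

// 9. maze.sense(east) -> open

// 10. stack.push(east) -> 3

// 11. maze.move(east) -> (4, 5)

// 12. maze.sense(north) -> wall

// 13. maze.sense(east) -> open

// 14. stack.push(east) -> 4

// 15. maze.move(east) -> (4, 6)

// 16. maze.sense(north) -> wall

// 17. maze.sense(east) -> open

// 18. stack.push(east) -> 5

// 19. maze.move(east) -> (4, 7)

// 20. maze.sense(north) -> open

// 21. stack.push(north) -> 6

// 22. maze.move(north) -> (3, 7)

// 23. maze.sense(north) -> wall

// 24. maze.sense(east) -> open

// 25. stack.push(east) -> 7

// 26. maze.move(east) -> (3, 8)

// 27. maze.sense(north) -> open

// 28. stack.push(north) -> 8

// 29. maze.move(north) -> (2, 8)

// 30. maze.sense(north) -> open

// 31. stack.push(north) -> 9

// 32. maze.move(north) -> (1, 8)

// 33. maze.sense(north) -> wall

// 34. maze.sense(west) -> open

// 35. stack.push(west) -> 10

// 36. maze.move(west) -> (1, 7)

// 37. maze.sense(north) -> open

// 38. stack.push(north) -> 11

// 39. maze.move(north) -> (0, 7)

// 40. maze.sense(west) -> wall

// 41. stack.pop() -> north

// 42. maze.move(south) -> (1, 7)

// 43. maze.sense(west) -> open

// 44. stack.push(west) -> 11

// 45. maze.move(west) -> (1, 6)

// 46. maze.sense(west) -> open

// 47. stack.push(west) -> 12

// 48. maze.move(west) -> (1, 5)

// 49. maze.sense(north) -> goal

// 50. maze.move(north) -> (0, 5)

Answer: (0, 5)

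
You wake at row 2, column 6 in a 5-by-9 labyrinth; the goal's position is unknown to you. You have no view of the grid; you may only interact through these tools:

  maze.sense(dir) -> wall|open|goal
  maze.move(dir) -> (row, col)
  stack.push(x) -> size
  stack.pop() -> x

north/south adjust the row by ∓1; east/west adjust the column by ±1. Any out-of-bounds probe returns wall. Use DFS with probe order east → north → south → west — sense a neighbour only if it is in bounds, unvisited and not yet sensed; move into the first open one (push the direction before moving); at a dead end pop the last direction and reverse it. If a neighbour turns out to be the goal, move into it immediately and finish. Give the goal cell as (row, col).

[in] maze.sense dir→east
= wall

[in] maze.sense dir→north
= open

[in] stack.push x→north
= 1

[in] maze.move dir→north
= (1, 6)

[in] maze.sense dir→east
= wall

[in] maze.sense dir→north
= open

[in] stack.push x→north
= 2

[in] maze.move dir→north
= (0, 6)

[in] maze.sense dir→east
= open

[in] stack.push x→east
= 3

[in] maze.move dir→east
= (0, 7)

[in] maze.sense dir→east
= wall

[in] stack.pop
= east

[in] maze.move dir→west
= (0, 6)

[in] maze.sense dir→west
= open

[in] stack.push x→west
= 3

[in] maze.move dir→west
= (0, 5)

[in] maze.sense dir→south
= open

[in] stack.push x→south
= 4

[in] maze.move dir→south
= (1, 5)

[in] maze.sense dir→south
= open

[in] stack.push x→south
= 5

[in] maze.move dir→south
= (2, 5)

[in] maze.sense dir→south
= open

[in] stack.push x→south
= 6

[in] maze.move dir→south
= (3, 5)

[in] maze.sense dir→east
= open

[in] stack.push x→east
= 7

[in] maze.move dir→east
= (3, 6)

[in] maze.sense dir→east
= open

[in] stack.push x→east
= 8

[in] maze.move dir→east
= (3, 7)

[in] maze.sense dir→east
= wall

[in] maze.sense dir→south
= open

[in] stack.push x→south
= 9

[in] maze.move dir→south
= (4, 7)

[in] maze.sense dir→east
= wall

[in] maze.sense dir→west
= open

[in] stack.push x→west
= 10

[in] maze.move dir→west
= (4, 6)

[in] maze.sense dir→west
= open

[in] stack.push x→west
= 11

[in] maze.move dir→west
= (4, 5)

[in] maze.sense dir→west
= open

[in] stack.push x→west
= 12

[in] maze.move dir→west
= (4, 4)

[in] maze.sense dir→north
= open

[in] stack.push x→north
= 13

[in] maze.move dir→north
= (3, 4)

[in] maze.sense dir→north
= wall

[in] maze.sense dir→west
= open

[in] stack.push x→west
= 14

[in] maze.move dir→west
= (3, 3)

[in] maze.sense dir→north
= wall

[in] maze.sense dir→south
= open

[in] stack.push x→south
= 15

[in] maze.move dir→south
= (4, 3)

[in] maze.sense dir→west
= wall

[in] stack.pop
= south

[in] maze.move dir→north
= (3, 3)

[in] maze.sense dir→west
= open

[in] stack.push x→west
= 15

[in] maze.move dir→west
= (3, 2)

[in] maze.sense dir→north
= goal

[in] maze.move dir→north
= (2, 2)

Answer: (2, 2)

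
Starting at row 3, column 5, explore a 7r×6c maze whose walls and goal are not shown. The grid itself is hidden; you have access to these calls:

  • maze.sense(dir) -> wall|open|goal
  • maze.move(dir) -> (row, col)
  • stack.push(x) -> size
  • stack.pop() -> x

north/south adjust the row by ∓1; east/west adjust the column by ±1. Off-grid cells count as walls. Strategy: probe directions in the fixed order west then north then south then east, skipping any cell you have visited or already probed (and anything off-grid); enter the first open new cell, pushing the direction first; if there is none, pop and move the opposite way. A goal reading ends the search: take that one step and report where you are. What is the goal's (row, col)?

>>> sense dir='west'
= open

>>> push x='west'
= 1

>>> move dir='west'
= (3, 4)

>>> sense dir='west'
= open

>>> push x='west'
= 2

>>> move dir='west'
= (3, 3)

>>> sense dir='west'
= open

>>> push x='west'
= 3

>>> move dir='west'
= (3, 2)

>>> sense dir='west'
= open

>>> push x='west'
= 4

>>> move dir='west'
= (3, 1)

>>> sense dir='west'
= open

>>> push x='west'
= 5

>>> move dir='west'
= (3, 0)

>>> sense dir='north'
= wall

>>> sense dir='south'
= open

>>> push x='south'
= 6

>>> move dir='south'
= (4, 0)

>>> sense dir='south'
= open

>>> push x='south'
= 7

>>> move dir='south'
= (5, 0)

>>> sense dir='south'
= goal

>>> move dir='south'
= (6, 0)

Answer: (6, 0)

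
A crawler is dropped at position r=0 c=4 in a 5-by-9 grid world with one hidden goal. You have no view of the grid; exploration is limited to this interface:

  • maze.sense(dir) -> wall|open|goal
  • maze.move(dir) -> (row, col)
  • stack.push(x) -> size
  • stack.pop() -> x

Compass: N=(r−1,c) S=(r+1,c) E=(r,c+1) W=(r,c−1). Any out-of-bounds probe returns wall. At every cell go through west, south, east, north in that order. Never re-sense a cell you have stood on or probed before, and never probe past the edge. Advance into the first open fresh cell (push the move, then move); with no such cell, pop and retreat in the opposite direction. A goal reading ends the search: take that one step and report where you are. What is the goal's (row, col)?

;; 1. sense(dir='west') -> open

;; 2. push(x='west') -> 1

;; 3. move(dir='west') -> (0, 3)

;; 4. sense(dir='west') -> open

;; 5. push(x='west') -> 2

;; 6. move(dir='west') -> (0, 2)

;; 7. sense(dir='west') -> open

;; 8. push(x='west') -> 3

;; 9. move(dir='west') -> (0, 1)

;; 10. sense(dir='west') -> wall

;; 11. sense(dir='south') -> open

;; 12. push(x='south') -> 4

;; 13. move(dir='south') -> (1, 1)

;; 14. sense(dir='west') -> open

;; 15. push(x='west') -> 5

;; 16. move(dir='west') -> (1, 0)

;; 17. sense(dir='south') -> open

;; 18. push(x='south') -> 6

;; 19. move(dir='south') -> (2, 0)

;; 20. sense(dir='south') -> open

;; 21. push(x='south') -> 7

;; 22. move(dir='south') -> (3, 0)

;; 23. sense(dir='south') -> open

;; 24. push(x='south') -> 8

;; 25. move(dir='south') -> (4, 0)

;; 26. sense(dir='east') -> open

;; 27. push(x='east') -> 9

;; 28. move(dir='east') -> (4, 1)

;; 29. sense(dir='east') -> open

;; 30. push(x='east') -> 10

;; 31. move(dir='east') -> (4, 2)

;; 32. sense(dir='east') -> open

;; 33. push(x='east') -> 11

;; 34. move(dir='east') -> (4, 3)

;; 35. sense(dir='east') -> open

;; 36. push(x='east') -> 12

;; 37. move(dir='east') -> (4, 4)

;; 38. sense(dir='east') -> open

;; 39. push(x='east') -> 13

;; 40. move(dir='east') -> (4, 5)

;; 41. sense(dir='east') -> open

;; 42. push(x='east') -> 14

;; 43. move(dir='east') -> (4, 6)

;; 44. sense(dir='east') -> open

;; 45. push(x='east') -> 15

;; 46. move(dir='east') -> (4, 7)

;; 47. sense(dir='east') -> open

;; 48. push(x='east') -> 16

;; 49. move(dir='east') -> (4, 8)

;; 50. sense(dir='north') -> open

;; 51. push(x='north') -> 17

;; 52. move(dir='north') -> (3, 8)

;; 53. sense(dir='west') -> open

;; 54. push(x='west') -> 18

;; 55. move(dir='west') -> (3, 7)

;; 56. sense(dir='west') -> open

;; 57. push(x='west') -> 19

;; 58. move(dir='west') -> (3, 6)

;; 59. sense(dir='west') -> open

;; 60. push(x='west') -> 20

;; 61. move(dir='west') -> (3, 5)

;; 62. sense(dir='west') -> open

;; 63. push(x='west') -> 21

;; 64. move(dir='west') -> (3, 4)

;; 65. sense(dir='west') -> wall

;; 66. sense(dir='north') -> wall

;; 67. pop() -> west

;; 68. move(dir='east') -> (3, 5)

;; 69. sense(dir='north') -> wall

;; 70. pop() -> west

;; 71. move(dir='east') -> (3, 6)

;; 72. sense(dir='north') -> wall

;; 73. pop() -> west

;; 74. move(dir='east') -> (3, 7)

;; 75. sense(dir='north') -> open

;; 76. push(x='north') -> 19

;; 77. move(dir='north') -> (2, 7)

;; 78. sense(dir='east') -> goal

;; 79. move(dir='east') -> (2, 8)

Answer: (2, 8)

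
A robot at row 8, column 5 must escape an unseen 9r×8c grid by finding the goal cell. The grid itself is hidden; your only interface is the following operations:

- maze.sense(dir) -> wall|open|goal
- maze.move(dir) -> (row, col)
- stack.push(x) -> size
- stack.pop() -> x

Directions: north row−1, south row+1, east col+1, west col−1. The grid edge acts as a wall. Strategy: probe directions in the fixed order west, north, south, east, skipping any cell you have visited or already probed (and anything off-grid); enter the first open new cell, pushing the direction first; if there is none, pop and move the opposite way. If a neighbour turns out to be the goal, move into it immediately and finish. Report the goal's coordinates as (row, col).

$ maze.sense dir→west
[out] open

$ stack.push x→west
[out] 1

$ maze.move dir→west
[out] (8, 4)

$ maze.sense dir→west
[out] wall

$ maze.sense dir→north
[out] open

$ stack.push x→north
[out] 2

$ maze.move dir→north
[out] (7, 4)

$ maze.sense dir→west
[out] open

$ stack.push x→west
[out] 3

$ maze.move dir→west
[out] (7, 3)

$ maze.sense dir→west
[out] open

$ stack.push x→west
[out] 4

$ maze.move dir→west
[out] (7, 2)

$ maze.sense dir→west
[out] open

$ stack.push x→west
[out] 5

$ maze.move dir→west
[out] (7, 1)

$ maze.sense dir→west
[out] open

$ stack.push x→west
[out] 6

$ maze.move dir→west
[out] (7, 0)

$ maze.sense dir→north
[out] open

$ stack.push x→north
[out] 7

$ maze.move dir→north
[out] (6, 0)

$ maze.sense dir→north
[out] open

$ stack.push x→north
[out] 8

$ maze.move dir→north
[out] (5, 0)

$ maze.sense dir→north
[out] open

$ stack.push x→north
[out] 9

$ maze.move dir→north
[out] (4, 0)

$ maze.sense dir→north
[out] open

$ stack.push x→north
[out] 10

$ maze.move dir→north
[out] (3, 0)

$ maze.sense dir→north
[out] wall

$ maze.sense dir→east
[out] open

$ stack.push x→east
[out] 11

$ maze.move dir→east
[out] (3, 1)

$ maze.sense dir→north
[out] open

$ stack.push x→north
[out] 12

$ maze.move dir→north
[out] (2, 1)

$ maze.sense dir→north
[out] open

$ stack.push x→north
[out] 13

$ maze.move dir→north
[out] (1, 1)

$ maze.sense dir→west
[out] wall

$ maze.sense dir→north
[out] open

$ stack.push x→north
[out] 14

$ maze.move dir→north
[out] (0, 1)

$ maze.sense dir→west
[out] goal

$ maze.move dir→west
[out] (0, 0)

Answer: (0, 0)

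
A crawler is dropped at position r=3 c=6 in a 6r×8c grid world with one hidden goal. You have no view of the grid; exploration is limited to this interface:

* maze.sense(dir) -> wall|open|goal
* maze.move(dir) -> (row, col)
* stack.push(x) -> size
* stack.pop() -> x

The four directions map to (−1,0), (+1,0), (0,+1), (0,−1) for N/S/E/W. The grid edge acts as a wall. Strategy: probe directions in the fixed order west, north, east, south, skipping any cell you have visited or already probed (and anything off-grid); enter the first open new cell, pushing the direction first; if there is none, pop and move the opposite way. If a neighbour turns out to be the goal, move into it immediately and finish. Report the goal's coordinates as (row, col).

-- maze.sense(west) ~> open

-- stack.push(west) ~> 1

-- maze.move(west) ~> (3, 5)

-- maze.sense(west) ~> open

-- stack.push(west) ~> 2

-- maze.move(west) ~> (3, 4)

-- maze.sense(west) ~> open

-- stack.push(west) ~> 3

-- maze.move(west) ~> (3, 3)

-- maze.sense(west) ~> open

-- stack.push(west) ~> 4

-- maze.move(west) ~> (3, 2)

-- maze.sense(west) ~> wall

-- maze.sense(north) ~> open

-- stack.push(north) ~> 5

-- maze.move(north) ~> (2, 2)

-- maze.sense(west) ~> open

-- stack.push(west) ~> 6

-- maze.move(west) ~> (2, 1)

-- maze.sense(west) ~> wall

-- maze.sense(north) ~> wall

-- stack.pop() ~> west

-- maze.move(east) ~> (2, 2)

-- maze.sense(north) ~> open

-- stack.push(north) ~> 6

-- maze.move(north) ~> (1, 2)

-- maze.sense(north) ~> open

-- stack.push(north) ~> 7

-- maze.move(north) ~> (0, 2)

-- maze.sense(west) ~> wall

-- maze.sense(east) ~> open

-- stack.push(east) ~> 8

-- maze.move(east) ~> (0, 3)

-- maze.sense(east) ~> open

-- stack.push(east) ~> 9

-- maze.move(east) ~> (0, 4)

-- maze.sense(east) ~> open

-- stack.push(east) ~> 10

-- maze.move(east) ~> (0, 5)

-- maze.sense(east) ~> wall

-- maze.sense(south) ~> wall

-- stack.pop() ~> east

-- maze.move(west) ~> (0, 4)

-- maze.sense(south) ~> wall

-- stack.pop() ~> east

-- maze.move(west) ~> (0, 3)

-- maze.sense(south) ~> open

-- stack.push(south) ~> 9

-- maze.move(south) ~> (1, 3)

-- maze.sense(south) ~> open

-- stack.push(south) ~> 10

-- maze.move(south) ~> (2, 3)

-- maze.sense(east) ~> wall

-- stack.pop() ~> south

-- maze.move(north) ~> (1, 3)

-- stack.pop() ~> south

-- maze.move(north) ~> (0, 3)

-- stack.pop() ~> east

-- maze.move(west) ~> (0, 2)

-- stack.pop() ~> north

-- maze.move(south) ~> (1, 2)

-- stack.pop() ~> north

-- maze.move(south) ~> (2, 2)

-- stack.pop() ~> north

-- maze.move(south) ~> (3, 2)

-- maze.sense(south) ~> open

-- stack.push(south) ~> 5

-- maze.move(south) ~> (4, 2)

-- maze.sense(west) ~> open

-- stack.push(west) ~> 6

-- maze.move(west) ~> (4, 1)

-- maze.sense(west) ~> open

-- stack.push(west) ~> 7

-- maze.move(west) ~> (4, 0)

-- maze.sense(north) ~> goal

-- maze.move(north) ~> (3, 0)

Answer: (3, 0)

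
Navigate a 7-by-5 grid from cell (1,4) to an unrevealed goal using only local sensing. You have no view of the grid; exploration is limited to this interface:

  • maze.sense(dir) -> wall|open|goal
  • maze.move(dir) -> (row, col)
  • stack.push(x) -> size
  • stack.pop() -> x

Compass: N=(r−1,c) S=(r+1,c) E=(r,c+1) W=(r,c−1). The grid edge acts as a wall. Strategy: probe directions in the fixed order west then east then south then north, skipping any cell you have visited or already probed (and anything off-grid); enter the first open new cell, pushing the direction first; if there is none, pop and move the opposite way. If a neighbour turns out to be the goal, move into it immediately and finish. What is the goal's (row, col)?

// 1. maze.sense(dir='west') : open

// 2. stack.push(x='west') : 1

// 3. maze.move(dir='west') : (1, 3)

// 4. maze.sense(dir='west') : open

// 5. stack.push(x='west') : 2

// 6. maze.move(dir='west') : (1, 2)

// 7. maze.sense(dir='west') : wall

// 8. maze.sense(dir='south') : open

// 9. stack.push(x='south') : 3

// 10. maze.move(dir='south') : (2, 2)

// 11. maze.sense(dir='west') : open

// 12. stack.push(x='west') : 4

// 13. maze.move(dir='west') : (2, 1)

// 14. maze.sense(dir='west') : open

// 15. stack.push(x='west') : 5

// 16. maze.move(dir='west') : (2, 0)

// 17. maze.sense(dir='south') : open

// 18. stack.push(x='south') : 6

// 19. maze.move(dir='south') : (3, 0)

// 20. maze.sense(dir='east') : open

// 21. stack.push(x='east') : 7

// 22. maze.move(dir='east') : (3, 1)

// 23. maze.sense(dir='east') : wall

// 24. maze.sense(dir='south') : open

// 25. stack.push(x='south') : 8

// 26. maze.move(dir='south') : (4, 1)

// 27. maze.sense(dir='west') : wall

// 28. maze.sense(dir='east') : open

// 29. stack.push(x='east') : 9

// 30. maze.move(dir='east') : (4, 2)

// 31. maze.sense(dir='east') : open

// 32. stack.push(x='east') : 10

// 33. maze.move(dir='east') : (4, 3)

// 34. maze.sense(dir='east') : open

// 35. stack.push(x='east') : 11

// 36. maze.move(dir='east') : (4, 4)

// 37. maze.sense(dir='south') : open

// 38. stack.push(x='south') : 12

// 39. maze.move(dir='south') : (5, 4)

// 40. maze.sense(dir='west') : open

// 41. stack.push(x='west') : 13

// 42. maze.move(dir='west') : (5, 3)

// 43. maze.sense(dir='west') : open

// 44. stack.push(x='west') : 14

// 45. maze.move(dir='west') : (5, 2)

// 46. maze.sense(dir='west') : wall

// 47. maze.sense(dir='south') : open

// 48. stack.push(x='south') : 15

// 49. maze.move(dir='south') : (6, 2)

// 50. maze.sense(dir='west') : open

// 51. stack.push(x='west') : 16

// 52. maze.move(dir='west') : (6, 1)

// 53. maze.sense(dir='west') : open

// 54. stack.push(x='west') : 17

// 55. maze.move(dir='west') : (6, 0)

// 56. maze.sense(dir='north') : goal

// 57. maze.move(dir='north') : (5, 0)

Answer: (5, 0)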